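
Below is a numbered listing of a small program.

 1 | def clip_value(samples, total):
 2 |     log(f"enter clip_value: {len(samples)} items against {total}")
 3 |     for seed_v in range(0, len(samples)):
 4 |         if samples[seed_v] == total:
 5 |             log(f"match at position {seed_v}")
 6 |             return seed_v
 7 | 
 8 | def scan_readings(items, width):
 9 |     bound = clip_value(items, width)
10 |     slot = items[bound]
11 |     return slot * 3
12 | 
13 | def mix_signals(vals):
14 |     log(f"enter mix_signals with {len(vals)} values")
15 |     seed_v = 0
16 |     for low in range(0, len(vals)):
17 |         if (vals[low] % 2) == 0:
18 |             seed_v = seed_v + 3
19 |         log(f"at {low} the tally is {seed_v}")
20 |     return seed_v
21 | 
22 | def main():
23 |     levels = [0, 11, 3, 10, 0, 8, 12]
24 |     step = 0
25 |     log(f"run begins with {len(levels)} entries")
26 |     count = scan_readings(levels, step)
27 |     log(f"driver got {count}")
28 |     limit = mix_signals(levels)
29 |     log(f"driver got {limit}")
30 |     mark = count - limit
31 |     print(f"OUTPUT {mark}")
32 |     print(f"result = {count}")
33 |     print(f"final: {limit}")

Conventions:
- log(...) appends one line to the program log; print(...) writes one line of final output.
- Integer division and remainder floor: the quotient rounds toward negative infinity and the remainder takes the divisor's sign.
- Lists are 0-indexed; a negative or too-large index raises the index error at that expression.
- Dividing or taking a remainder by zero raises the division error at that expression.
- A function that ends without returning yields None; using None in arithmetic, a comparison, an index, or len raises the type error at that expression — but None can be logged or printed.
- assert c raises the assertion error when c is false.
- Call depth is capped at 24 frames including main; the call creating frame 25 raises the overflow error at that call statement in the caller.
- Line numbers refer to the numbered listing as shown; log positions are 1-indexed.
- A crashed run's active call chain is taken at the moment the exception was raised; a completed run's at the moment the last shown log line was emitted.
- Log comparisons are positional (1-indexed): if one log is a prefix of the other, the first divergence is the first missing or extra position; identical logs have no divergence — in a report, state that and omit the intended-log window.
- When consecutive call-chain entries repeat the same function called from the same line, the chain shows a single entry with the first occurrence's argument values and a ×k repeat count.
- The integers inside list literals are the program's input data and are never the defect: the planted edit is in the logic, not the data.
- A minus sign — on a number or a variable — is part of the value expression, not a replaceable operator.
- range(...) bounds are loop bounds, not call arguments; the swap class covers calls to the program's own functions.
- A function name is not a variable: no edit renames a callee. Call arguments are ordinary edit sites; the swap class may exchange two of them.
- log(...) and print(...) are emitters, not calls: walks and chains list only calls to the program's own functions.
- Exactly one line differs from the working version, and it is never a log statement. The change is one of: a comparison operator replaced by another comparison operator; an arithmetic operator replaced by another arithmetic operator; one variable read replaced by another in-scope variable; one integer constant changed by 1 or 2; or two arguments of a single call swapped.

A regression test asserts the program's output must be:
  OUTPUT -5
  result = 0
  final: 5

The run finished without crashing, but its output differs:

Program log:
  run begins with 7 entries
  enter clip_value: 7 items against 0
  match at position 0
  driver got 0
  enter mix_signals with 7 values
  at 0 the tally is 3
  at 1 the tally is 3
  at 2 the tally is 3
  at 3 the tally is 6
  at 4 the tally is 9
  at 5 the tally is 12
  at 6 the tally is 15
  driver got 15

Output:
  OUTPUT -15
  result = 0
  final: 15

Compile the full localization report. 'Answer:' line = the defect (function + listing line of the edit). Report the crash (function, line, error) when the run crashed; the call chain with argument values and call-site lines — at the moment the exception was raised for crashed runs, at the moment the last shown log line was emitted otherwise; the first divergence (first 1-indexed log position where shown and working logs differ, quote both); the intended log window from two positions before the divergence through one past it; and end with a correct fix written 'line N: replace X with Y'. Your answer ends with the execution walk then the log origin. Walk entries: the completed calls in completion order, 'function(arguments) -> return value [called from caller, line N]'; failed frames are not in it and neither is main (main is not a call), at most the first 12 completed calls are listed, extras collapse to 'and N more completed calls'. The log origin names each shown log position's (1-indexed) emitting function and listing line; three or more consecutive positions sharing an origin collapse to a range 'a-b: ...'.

Answer: the defect is in mix_signals at line 18.
Key observation: Log line 6 is where behavior first shows: 'at 0 the tally is 3' appears instead of 'at 0 the tally is 1'.
Call chain: main.
First divergence: at position 6 the run shows 'at 0 the tally is 3' where the working version logs 'at 0 the tally is 1'.
Intended log window:
  4: driver got 0
  5: enter mix_signals with 7 values
  6: at 0 the tally is 1
  7: at 1 the tally is 1
Execution walk:
  clip_value([0, 11, 3, 10, 0, 8, 12], 0) -> 0  [called from scan_readings, line 9]
  scan_readings([0, 11, 3, 10, 0, 8, 12], 0) -> 0  [called from main, line 26]
  mix_signals([0, 11, 3, 10, 0, 8, 12]) -> 15  [called from main, line 28]
Origin of each log line:
  1: logged in main at line 25
  2: logged in clip_value at line 2
  3: logged in clip_value at line 5
  4: logged in main at line 27
  5: logged in mix_signals at line 14
  6-12: logged in mix_signals at line 19
  13: logged in main at line 29
A correct fix: line 18: replace `3` with `1`.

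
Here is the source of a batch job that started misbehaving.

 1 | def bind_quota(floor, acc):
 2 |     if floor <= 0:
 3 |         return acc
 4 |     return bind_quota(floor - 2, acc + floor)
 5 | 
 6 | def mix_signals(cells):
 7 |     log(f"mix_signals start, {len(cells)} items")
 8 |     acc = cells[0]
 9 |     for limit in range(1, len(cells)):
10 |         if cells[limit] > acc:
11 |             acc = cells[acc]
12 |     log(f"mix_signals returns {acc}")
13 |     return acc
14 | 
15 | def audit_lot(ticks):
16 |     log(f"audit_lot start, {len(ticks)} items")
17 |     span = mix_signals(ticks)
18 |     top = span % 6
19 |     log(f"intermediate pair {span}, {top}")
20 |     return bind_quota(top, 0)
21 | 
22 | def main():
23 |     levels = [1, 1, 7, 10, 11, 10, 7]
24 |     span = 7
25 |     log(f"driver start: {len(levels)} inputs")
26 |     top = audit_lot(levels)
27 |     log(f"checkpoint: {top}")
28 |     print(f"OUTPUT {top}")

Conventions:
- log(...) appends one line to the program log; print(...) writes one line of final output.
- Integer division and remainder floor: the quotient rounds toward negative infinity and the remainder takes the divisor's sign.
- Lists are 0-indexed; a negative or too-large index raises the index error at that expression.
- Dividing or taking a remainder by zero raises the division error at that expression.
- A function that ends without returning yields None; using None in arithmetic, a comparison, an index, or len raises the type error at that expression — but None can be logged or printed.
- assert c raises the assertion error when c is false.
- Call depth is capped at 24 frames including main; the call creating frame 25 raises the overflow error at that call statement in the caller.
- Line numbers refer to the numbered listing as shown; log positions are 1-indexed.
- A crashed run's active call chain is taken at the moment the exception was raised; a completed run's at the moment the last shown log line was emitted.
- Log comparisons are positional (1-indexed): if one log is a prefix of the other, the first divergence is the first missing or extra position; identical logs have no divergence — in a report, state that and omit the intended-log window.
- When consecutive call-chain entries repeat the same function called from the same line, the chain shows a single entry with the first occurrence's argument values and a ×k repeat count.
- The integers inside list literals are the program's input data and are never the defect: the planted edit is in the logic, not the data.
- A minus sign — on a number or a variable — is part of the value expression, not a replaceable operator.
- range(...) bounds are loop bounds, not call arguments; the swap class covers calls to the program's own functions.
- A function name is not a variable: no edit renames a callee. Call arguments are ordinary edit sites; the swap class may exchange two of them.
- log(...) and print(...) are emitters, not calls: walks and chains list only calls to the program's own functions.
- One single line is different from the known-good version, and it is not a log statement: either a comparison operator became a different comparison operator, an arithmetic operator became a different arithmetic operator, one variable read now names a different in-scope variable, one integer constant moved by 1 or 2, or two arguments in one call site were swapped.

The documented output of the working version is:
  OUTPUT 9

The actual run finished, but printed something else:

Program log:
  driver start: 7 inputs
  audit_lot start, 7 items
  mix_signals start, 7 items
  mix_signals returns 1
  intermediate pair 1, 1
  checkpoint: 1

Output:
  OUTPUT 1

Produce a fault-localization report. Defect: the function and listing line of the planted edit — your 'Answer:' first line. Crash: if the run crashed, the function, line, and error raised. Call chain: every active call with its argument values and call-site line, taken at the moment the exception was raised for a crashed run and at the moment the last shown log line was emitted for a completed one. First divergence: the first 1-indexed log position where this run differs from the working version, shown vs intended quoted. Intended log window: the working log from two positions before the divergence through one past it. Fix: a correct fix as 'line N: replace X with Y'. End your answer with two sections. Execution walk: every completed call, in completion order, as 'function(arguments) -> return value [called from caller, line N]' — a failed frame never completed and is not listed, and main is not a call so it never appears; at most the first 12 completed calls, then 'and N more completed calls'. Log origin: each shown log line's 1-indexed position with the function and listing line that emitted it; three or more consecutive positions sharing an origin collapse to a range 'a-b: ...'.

Answer: the defect is in mix_signals at line 11.
Core observation: Position 4 is the first bad log line: 'mix_signals returns 1' should read 'mix_signals returns 11'.
Call chain: main.
First divergence: position 4; shown 'mix_signals returns 1' vs intended 'mix_signals returns 11'.
Intended log window:
  2: audit_lot start, 7 items
  3: mix_signals start, 7 items
  4: mix_signals returns 11
  5: intermediate pair 11, 5
Execution walk:
  mix_signals([1, 1, 7, 10, 11, 10, 7]) -> 1  [called from audit_lot, line 17]
  bind_quota(-1, 1) -> 1  [called from bind_quota, line 4]
  bind_quota(1, 0) -> 1  [called from audit_lot, line 20]
  audit_lot([1, 1, 7, 10, 11, 10, 7]) -> 1  [called from main, line 26]
Origin of each log line:
  1: logged in main at line 25
  2: logged in audit_lot at line 16
  3: logged in mix_signals at line 7
  4: logged in mix_signals at line 12
  5: logged in audit_lot at line 19
  6: logged in main at line 27
A correct fix: line 11: replace `cells[acc]` with `cells[limit]`.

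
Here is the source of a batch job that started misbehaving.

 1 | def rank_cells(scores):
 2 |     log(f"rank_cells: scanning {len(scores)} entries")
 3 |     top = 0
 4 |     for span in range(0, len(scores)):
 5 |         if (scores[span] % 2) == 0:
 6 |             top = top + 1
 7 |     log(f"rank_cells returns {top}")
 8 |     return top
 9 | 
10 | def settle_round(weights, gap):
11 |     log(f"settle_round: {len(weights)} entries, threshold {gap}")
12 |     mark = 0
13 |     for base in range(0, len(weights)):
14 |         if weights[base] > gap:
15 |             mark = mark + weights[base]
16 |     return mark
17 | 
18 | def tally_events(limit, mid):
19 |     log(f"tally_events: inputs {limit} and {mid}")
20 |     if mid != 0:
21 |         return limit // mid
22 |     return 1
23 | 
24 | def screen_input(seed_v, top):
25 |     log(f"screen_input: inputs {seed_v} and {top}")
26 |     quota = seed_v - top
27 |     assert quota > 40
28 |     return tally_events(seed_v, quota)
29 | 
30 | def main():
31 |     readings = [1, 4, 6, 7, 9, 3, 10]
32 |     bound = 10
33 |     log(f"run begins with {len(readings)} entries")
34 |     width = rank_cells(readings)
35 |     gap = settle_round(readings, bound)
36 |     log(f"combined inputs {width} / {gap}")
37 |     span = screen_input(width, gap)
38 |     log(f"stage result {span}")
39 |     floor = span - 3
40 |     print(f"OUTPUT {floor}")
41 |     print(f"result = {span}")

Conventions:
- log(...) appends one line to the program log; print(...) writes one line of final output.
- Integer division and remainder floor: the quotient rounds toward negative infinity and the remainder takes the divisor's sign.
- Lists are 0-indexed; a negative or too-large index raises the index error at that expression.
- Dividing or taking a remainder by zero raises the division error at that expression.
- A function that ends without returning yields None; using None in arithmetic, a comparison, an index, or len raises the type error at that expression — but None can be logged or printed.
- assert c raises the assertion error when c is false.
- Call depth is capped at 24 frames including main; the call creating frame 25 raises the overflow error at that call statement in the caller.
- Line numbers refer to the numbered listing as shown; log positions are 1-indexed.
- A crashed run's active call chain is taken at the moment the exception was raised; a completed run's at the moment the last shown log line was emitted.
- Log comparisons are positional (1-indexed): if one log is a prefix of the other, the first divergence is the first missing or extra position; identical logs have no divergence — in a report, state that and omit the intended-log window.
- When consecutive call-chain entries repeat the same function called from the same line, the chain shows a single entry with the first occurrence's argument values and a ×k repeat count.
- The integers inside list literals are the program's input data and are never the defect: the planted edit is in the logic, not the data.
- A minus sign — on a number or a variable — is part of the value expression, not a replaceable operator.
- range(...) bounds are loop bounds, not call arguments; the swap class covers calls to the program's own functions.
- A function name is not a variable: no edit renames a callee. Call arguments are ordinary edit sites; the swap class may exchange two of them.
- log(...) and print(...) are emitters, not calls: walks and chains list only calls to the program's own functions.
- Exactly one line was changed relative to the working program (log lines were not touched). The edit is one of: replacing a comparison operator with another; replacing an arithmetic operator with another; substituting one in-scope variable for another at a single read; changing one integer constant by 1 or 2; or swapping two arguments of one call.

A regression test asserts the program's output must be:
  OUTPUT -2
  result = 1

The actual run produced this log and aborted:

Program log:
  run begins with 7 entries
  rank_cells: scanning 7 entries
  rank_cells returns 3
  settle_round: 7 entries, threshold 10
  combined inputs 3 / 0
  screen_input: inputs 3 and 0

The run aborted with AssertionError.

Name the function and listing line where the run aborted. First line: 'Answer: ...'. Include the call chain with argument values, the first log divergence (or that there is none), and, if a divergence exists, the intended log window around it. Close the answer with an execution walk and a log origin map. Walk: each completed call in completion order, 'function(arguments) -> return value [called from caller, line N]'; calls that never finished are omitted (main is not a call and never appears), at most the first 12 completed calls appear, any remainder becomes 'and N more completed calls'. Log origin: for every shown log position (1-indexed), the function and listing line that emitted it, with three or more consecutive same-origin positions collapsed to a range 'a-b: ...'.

Answer: the error was raised in screen_input, line 27.
The tell: The shown log is a 6-line prefix of the intended one, whose next entry is 'tally_events: inputs 3 and 3'.
Call chain: main -> screen_input(3, 0) (called at line 37).
First divergence: position 7 (shown log ended at 6 lines; the working version continues: 'tally_events: inputs 3 and 3').
Intended log window:
  5: combined inputs 3 / 0
  6: screen_input: inputs 3 and 0
  7: tally_events: inputs 3 and 3
  8: stage result 1
Execution walk:
  rank_cells([1, 4, 6, 7, 9, 3, 10]) -> 3  [called from main, line 34]
  settle_round([1, 4, 6, 7, 9, 3, 10], 10) -> 0  [called from main, line 35]
Log origin:
  1: emitted by main (line 33)
  2: emitted by rank_cells (line 2)
  3: emitted by rank_cells (line 7)
  4: emitted by settle_round (line 11)
  5: emitted by main (line 36)
  6: emitted by screen_input (line 25)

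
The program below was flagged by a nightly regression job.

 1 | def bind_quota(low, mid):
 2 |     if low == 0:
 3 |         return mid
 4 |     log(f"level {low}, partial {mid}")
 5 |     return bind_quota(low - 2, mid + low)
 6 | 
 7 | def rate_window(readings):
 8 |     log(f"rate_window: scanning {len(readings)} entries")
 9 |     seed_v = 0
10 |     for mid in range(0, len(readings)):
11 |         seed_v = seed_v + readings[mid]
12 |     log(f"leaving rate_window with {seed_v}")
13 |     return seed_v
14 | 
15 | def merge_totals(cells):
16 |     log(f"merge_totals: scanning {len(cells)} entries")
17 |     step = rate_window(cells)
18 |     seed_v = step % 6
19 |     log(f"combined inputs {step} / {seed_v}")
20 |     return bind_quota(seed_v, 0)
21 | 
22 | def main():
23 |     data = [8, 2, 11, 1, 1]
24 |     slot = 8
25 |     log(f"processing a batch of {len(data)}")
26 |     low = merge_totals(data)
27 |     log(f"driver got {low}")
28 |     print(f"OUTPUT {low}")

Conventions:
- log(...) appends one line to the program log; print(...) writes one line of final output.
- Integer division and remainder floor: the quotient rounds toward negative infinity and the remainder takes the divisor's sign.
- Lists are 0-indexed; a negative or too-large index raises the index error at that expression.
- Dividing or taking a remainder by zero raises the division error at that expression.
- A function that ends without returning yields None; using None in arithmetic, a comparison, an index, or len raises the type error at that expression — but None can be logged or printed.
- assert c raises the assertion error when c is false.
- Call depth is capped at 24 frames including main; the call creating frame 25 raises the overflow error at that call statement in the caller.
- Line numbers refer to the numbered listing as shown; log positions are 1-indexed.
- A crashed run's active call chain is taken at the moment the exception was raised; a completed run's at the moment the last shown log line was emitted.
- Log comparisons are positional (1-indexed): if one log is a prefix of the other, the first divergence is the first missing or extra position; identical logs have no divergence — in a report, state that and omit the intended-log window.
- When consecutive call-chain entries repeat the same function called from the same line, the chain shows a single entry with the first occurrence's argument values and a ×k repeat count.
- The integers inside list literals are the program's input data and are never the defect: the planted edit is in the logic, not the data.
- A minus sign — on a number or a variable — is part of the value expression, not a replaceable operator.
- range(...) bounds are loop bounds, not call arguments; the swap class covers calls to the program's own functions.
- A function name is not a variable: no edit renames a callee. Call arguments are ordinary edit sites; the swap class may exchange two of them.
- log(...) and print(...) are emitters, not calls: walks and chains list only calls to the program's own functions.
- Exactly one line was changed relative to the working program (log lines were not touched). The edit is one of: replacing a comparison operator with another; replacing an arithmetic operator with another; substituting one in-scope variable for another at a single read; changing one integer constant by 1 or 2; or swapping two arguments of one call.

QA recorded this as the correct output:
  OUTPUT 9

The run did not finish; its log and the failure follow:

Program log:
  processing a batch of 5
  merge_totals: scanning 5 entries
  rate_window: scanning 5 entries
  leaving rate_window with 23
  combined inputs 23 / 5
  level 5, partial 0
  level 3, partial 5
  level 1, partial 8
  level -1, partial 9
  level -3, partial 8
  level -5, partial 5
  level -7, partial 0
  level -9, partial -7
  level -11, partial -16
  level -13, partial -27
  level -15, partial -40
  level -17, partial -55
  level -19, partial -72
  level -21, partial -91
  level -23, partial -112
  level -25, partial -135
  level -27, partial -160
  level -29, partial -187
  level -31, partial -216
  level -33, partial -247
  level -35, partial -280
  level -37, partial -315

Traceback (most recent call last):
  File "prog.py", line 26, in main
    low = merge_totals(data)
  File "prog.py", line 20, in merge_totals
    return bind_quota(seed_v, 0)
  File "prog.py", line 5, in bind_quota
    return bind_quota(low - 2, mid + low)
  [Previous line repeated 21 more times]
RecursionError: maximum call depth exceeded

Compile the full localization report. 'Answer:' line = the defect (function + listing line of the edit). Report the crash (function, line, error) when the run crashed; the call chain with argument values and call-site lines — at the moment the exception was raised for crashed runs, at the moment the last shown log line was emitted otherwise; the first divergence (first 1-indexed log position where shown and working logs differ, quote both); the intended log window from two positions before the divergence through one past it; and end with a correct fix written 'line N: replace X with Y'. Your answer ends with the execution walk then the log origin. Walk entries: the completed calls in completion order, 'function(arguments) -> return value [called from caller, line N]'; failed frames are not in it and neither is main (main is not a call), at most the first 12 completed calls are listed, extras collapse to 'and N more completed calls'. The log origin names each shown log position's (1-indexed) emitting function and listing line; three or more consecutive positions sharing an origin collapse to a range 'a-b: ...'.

Answer: the defect is in bind_quota at line 2.
Key observation: The log first diverges at position 9: the faulty run prints 'level -1, partial 9' where the working version prints 'driver got 9'.
Crash: bind_quota, line 5, RecursionError.
Call chain: main -> merge_totals([8, 2, 11, 1, 1]) (called at line 26) -> bind_quota(5, 0) (called at line 20) -> bind_quota(3, 5) (called at line 5) ×21.
First divergence: position 9; shown 'level -1, partial 9' vs intended 'driver got 9'.
Intended log window:
  7: level 3, partial 5
  8: level 1, partial 8
  9: driver got 9
Execution walk:
  rate_window([8, 2, 11, 1, 1]) -> 23  [called from merge_totals, line 17]
Log origins:
  1: emitted by main (line 25)
  2: emitted by merge_totals (line 16)
  3: emitted by rate_window (line 8)
  4: emitted by rate_window (line 12)
  5: emitted by merge_totals (line 19)
  6-27: emitted by bind_quota (line 4)
A correct fix: line 2: replace `==` with `<=`.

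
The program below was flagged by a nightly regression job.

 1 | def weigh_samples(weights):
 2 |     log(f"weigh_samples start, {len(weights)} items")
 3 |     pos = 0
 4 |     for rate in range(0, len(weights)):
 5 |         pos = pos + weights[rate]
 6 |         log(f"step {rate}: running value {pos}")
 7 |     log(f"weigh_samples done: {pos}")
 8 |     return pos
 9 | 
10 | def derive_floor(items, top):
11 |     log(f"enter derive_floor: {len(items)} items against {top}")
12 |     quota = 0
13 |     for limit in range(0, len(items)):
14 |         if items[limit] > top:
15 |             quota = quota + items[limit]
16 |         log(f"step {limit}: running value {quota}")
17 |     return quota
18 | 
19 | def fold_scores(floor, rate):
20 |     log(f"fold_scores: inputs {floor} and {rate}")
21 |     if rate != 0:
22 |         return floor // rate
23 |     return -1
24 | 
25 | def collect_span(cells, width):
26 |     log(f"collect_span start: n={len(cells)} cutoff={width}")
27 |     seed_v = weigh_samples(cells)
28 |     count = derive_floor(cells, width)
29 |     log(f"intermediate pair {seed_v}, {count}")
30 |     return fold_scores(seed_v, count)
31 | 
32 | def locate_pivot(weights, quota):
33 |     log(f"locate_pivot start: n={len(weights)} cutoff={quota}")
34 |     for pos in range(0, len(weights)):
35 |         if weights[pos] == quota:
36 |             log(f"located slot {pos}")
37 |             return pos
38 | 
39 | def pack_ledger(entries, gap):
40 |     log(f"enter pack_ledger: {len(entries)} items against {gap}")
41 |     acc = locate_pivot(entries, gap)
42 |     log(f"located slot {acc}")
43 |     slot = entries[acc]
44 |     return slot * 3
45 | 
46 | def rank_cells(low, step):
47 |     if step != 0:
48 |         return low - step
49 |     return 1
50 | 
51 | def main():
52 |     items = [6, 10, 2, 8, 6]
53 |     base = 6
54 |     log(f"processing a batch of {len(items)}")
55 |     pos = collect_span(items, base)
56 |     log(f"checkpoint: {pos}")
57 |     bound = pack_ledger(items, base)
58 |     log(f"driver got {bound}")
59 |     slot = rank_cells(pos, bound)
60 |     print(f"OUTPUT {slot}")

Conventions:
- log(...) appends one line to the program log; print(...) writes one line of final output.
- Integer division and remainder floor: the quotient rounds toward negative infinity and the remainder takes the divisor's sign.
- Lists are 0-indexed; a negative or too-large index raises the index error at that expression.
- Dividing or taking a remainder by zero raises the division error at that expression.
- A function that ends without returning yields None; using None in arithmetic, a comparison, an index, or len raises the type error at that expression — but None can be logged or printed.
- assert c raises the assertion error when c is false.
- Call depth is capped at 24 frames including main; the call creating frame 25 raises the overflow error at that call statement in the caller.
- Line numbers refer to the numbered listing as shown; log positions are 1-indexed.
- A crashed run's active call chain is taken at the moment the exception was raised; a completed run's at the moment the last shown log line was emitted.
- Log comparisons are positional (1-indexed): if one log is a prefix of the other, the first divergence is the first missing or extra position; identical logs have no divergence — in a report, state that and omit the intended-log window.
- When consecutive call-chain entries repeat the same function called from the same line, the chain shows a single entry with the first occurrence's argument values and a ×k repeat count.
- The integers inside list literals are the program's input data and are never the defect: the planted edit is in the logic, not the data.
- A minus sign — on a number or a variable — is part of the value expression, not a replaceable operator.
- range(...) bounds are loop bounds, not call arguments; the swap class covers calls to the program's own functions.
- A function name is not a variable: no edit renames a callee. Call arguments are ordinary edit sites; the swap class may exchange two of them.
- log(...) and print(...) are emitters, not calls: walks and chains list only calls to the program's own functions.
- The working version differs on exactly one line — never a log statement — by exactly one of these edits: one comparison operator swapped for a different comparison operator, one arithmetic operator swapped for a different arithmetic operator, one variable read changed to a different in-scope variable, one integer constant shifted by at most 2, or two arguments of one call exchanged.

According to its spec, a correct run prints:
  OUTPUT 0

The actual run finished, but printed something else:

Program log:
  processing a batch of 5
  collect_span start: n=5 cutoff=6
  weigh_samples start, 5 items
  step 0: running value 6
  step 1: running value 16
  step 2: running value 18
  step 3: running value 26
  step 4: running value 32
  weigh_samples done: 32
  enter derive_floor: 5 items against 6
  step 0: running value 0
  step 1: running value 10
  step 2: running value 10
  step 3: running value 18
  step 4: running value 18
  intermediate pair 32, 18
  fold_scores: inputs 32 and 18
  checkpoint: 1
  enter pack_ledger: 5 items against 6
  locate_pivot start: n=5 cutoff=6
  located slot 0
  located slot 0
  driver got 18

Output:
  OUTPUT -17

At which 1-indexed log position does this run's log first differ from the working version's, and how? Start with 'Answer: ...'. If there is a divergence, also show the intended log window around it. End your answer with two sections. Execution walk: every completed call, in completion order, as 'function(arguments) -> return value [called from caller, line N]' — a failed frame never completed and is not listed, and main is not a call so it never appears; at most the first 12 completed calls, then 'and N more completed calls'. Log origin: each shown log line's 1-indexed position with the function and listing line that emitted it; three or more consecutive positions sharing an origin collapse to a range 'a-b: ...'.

Answer: none; the two logs match at every position.
Execution walk:
  weigh_samples([6, 10, 2, 8, 6]) -> 32  [called from collect_span, line 27]
  derive_floor([6, 10, 2, 8, 6], 6) -> 18  [called from collect_span, line 28]
  fold_scores(32, 18) -> 1  [called from collect_span, line 30]
  collect_span([6, 10, 2, 8, 6], 6) -> 1  [called from main, line 55]
  locate_pivot([6, 10, 2, 8, 6], 6) -> 0  [called from pack_ledger, line 41]
  pack_ledger([6, 10, 2, 8, 6], 6) -> 18  [called from main, line 57]
  rank_cells(1, 18) -> -17  [called from main, line 59]
Log origins:
  1: from main, line 54
  2: from collect_span, line 26
  3: from weigh_samples, line 2
  4-8: from weigh_samples, line 6
  9: from weigh_samples, line 7
  10: from derive_floor, line 11
  11-15: from derive_floor, line 16
  16: from collect_span, line 29
  17: from fold_scores, line 20
  18: from main, line 56
  19: from pack_ledger, line 40
  20: from locate_pivot, line 33
  21: from locate_pivot, line 36
  22: from pack_ledger, line 42
  23: from main, line 58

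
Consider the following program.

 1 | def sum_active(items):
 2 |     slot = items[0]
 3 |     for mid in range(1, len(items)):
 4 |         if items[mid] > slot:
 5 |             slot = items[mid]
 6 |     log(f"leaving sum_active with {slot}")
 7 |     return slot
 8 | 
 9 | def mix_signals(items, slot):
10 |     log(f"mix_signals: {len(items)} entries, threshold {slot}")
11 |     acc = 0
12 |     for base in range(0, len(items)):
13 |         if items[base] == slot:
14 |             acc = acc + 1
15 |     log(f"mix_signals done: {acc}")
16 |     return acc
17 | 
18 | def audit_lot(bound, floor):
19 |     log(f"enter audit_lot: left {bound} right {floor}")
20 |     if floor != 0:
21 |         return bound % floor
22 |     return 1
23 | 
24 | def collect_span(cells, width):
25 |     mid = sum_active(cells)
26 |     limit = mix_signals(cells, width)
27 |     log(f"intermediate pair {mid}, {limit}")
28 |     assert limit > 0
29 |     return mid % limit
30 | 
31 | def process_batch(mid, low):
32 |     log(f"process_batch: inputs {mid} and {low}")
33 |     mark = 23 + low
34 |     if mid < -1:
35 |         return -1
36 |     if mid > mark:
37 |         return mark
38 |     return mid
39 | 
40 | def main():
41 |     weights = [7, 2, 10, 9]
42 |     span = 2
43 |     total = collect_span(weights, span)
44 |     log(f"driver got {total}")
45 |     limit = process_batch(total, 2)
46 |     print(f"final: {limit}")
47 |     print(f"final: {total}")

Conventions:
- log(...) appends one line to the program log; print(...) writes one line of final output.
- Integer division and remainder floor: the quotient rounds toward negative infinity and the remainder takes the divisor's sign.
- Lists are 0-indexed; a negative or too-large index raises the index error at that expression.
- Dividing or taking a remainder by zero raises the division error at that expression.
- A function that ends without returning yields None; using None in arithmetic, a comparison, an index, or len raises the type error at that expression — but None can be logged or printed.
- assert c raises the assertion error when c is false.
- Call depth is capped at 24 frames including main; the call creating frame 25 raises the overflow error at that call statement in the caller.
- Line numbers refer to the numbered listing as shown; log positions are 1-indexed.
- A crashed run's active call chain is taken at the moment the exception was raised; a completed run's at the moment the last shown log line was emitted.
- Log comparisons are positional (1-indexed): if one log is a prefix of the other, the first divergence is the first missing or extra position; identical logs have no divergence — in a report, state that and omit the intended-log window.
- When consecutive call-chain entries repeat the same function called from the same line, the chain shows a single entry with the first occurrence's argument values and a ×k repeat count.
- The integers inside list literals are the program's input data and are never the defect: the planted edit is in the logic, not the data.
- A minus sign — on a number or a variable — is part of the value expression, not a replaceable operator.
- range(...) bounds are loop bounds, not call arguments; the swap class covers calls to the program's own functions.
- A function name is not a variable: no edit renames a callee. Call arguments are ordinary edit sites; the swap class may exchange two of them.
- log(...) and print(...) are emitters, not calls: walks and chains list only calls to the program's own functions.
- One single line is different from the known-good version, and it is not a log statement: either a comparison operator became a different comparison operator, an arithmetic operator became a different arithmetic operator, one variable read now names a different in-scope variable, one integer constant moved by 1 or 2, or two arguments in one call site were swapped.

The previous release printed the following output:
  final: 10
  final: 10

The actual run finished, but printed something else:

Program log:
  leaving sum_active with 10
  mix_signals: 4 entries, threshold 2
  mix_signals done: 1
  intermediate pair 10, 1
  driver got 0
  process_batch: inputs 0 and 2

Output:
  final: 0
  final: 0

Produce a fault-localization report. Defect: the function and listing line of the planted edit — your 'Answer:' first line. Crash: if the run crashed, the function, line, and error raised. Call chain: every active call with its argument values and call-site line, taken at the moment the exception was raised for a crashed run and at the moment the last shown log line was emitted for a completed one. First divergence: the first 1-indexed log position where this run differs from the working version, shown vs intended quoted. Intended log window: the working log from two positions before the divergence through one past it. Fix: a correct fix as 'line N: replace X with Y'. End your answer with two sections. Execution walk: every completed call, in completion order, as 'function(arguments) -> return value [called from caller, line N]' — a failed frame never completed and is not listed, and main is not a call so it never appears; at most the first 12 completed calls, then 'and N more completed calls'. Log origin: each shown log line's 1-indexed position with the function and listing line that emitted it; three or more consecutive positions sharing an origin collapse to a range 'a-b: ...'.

Answer: the defect is in collect_span at line 29.
The tell: Position 5 is the first bad log line: 'driver got 0' should read 'driver got 10'.
Call chain: main -> process_batch(0, 2) (called at line 45).
First divergence: position 5 — the shown line 'driver got 0' should read 'driver got 10'.
Intended log window:
  3: mix_signals done: 1
  4: intermediate pair 10, 1
  5: driver got 10
  6: process_batch: inputs 10 and 2
Execution walk:
  sum_active([7, 2, 10, 9]) -> 10  [called from collect_span, line 25]
  mix_signals([7, 2, 10, 9], 2) -> 1  [called from collect_span, line 26]
  collect_span([7, 2, 10, 9], 2) -> 0  [called from main, line 43]
  process_batch(0, 2) -> 0  [called from main, line 45]
Origin of each log line:
  1: emitted by sum_active (line 6)
  2: emitted by mix_signals (line 10)
  3: emitted by mix_signals (line 15)
  4: emitted by collect_span (line 27)
  5: emitted by main (line 44)
  6: emitted by process_batch (line 32)
A correct fix: line 29: replace `%` with `//`.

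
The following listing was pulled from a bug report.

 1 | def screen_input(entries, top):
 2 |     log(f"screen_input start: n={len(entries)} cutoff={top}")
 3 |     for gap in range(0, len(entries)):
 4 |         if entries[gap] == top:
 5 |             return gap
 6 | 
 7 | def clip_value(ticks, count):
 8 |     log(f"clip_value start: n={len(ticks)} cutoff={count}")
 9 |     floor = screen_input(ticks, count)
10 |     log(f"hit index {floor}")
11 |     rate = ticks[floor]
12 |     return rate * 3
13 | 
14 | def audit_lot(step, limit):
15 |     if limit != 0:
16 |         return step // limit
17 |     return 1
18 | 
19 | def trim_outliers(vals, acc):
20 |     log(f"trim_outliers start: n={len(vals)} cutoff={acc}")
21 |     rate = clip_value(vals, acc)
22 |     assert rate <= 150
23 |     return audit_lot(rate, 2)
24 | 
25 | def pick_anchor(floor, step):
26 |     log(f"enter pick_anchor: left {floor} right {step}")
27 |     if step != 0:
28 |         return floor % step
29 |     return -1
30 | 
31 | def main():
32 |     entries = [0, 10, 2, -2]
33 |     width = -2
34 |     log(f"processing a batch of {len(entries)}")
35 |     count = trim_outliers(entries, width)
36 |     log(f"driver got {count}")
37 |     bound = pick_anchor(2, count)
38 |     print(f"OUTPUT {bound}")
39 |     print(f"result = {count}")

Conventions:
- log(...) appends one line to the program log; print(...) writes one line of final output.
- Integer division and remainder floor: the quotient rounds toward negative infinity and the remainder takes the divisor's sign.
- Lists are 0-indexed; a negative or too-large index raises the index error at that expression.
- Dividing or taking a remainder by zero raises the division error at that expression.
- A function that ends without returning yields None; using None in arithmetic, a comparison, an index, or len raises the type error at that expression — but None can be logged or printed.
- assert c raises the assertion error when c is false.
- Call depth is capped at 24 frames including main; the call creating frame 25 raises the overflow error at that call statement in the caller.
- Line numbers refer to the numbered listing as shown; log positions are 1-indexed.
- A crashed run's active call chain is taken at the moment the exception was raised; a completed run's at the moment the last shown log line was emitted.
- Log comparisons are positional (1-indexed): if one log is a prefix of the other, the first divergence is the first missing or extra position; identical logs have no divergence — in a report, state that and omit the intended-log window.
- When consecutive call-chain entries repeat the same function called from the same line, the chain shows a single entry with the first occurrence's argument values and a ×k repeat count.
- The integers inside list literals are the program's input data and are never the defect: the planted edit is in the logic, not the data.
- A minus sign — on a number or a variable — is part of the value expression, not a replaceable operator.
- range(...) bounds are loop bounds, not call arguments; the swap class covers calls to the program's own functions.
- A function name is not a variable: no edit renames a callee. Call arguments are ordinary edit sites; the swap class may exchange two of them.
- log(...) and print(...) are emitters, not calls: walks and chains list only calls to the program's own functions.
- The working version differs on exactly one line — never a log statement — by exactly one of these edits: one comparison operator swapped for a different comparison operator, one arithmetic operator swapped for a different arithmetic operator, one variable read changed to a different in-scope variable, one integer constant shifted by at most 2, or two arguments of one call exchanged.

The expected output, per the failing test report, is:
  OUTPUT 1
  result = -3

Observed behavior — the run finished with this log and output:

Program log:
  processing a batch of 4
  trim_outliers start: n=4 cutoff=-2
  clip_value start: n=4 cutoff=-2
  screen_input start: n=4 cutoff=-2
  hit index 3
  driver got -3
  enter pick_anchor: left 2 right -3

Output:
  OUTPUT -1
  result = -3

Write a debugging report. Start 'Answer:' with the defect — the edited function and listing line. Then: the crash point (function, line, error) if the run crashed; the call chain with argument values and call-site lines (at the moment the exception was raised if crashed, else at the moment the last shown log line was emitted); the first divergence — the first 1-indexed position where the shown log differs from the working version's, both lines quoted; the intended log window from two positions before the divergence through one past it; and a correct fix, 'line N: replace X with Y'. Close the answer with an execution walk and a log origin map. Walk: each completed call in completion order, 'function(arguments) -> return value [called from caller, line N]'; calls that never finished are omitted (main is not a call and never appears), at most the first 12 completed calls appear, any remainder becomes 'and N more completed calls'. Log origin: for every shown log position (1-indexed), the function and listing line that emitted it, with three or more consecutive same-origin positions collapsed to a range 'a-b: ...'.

Answer: the defect is in main at line 37.
Key fact: Everything matches until log position 7, which reads 'enter pick_anchor: left 2 right -3' in place of 'enter pick_anchor: left -3 right 2'.
Call chain: main -> pick_anchor(2, -3) (called at line 37).
First divergence: position 7; shown 'enter pick_anchor: left 2 right -3' vs intended 'enter pick_anchor: left -3 right 2'.
Intended log window:
  5: hit index 3
  6: driver got -3
  7: enter pick_anchor: left -3 right 2
Execution walk:
  screen_input([0, 10, 2, -2], -2) -> 3  [called from clip_value, line 9]
  clip_value([0, 10, 2, -2], -2) -> -6  [called from trim_outliers, line 21]
  audit_lot(-6, 2) -> -3  [called from trim_outliers, line 23]
  trim_outliers([0, 10, 2, -2], -2) -> -3  [called from main, line 35]
  pick_anchor(2, -3) -> -1  [called from main, line 37]
Log line origins:
  1: from main, line 34
  2: from trim_outliers, line 20
  3: from clip_value, line 8
  4: from screen_input, line 2
  5: from clip_value, line 10
  6: from main, line 36
  7: from pick_anchor, line 26
A correct fix: line 37: replace `pick_anchor(2, count)` with `pick_anchor(count, 2)`.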